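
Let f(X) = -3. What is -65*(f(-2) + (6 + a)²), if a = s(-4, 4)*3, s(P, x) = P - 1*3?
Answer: -14430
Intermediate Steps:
s(P, x) = -3 + P (s(P, x) = P - 3 = -3 + P)
a = -21 (a = (-3 - 4)*3 = -7*3 = -21)
-65*(f(-2) + (6 + a)²) = -65*(-3 + (6 - 21)²) = -65*(-3 + (-15)²) = -65*(-3 + 225) = -65*222 = -14430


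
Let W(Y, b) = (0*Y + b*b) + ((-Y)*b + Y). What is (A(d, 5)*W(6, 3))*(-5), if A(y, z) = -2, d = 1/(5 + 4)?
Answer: -30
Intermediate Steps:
d = ⅑ (d = 1/9 = ⅑ ≈ 0.11111)
W(Y, b) = Y + b² - Y*b (W(Y, b) = (0 + b²) + (-Y*b + Y) = b² + (Y - Y*b) = Y + b² - Y*b)
(A(d, 5)*W(6, 3))*(-5) = -2*(6 + 3² - 1*6*3)*(-5) = -2*(6 + 9 - 18)*(-5) = -2*(-3)*(-5) = 6*(-5) = -30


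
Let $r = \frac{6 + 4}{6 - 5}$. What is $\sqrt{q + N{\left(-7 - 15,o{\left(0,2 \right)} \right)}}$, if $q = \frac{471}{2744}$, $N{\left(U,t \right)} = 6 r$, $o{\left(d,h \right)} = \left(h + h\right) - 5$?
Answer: $\frac{\sqrt{2311554}}{196} \approx 7.757$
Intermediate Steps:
$o{\left(d,h \right)} = -5 + 2 h$ ($o{\left(d,h \right)} = 2 h - 5 = -5 + 2 h$)
$r = 10$ ($r = \frac{10}{1} = 10 \cdot 1 = 10$)
$N{\left(U,t \right)} = 60$ ($N{\left(U,t \right)} = 6 \cdot 10 = 60$)
$q = \frac{471}{2744}$ ($q = 471 \cdot \frac{1}{2744} = \frac{471}{2744} \approx 0.17165$)
$\sqrt{q + N{\left(-7 - 15,o{\left(0,2 \right)} \right)}} = \sqrt{\frac{471}{2744} + 60} = \sqrt{\frac{165111}{2744}} = \frac{\sqrt{2311554}}{196}$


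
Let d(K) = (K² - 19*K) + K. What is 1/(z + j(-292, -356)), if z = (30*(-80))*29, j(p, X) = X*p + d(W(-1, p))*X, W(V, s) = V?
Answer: 1/27588 ≈ 3.6248e-5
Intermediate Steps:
d(K) = K² - 18*K
j(p, X) = 19*X + X*p (j(p, X) = X*p + (-(-18 - 1))*X = X*p + (-1*(-19))*X = X*p + 19*X = 19*X + X*p)
z = -69600 (z = -2400*29 = -69600)
1/(z + j(-292, -356)) = 1/(-69600 - 356*(19 - 292)) = 1/(-69600 - 356*(-273)) = 1/(-69600 + 97188) = 1/27588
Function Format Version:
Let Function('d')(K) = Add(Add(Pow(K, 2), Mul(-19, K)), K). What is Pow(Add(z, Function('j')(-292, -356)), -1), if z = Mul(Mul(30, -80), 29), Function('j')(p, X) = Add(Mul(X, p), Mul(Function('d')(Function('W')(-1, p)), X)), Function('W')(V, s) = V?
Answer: Rational(1, 27588) ≈ 3.6248e-5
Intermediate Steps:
Function('d')(K) = Add(Pow(K, 2), Mul(-18, K))
Function('j')(p, X) = Add(Mul(19, X), Mul(X, p)) (Function('j')(p, X) = Add(Mul(X, p), Mul(Mul(-1, Add(-18, -1)), X)) = Add(Mul(X, p), Mul(Mul(-1, -19), X)) = Add(Mul(X, p), Mul(19, X)) = Add(Mul(19, X), Mul(X, p)))
z = -69600 (z = Mul(-2400, 29) = -69600)
Pow(Add(z, Function('j')(-292, -356)), -1) = Pow(Add(-69600, Mul(-356, Add(19, -292))), -1) = Pow(Add(-69600, Mul(-356, -273)), -1) = Pow(Add(-69600, 97188), -1) = Pow(27588, -1) = Rational(1, 27588)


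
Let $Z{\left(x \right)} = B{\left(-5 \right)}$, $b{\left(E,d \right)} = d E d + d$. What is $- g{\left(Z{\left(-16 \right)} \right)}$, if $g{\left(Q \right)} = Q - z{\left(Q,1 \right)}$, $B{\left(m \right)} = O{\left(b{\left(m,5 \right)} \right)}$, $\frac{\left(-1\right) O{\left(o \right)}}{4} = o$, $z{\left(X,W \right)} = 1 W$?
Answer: $-479$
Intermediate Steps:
$z{\left(X,W \right)} = W$
$b{\left(E,d \right)} = d + E d^{2}$ ($b{\left(E,d \right)} = E d d + d = E d^{2} + d = d + E d^{2}$)
$O{\left(o \right)} = - 4 o$
$B{\left(m \right)} = -20 - 100 m$ ($B{\left(m \right)} = - 4 \cdot 5 \left(1 + m 5\right) = - 4 \cdot 5 \left(1 + 5 m\right) = - 4 \left(5 + 25 m\right) = -20 - 100 m$)
$Z{\left(x \right)} = 480$ ($Z{\left(x \right)} = -20 - -500 = -20 + 500 = 480$)
$g{\left(Q \right)} = -1 + Q$ ($g{\left(Q \right)} = Q - 1 = -1 + Q$)
$- g{\left(Z{\left(-16 \right)} \right)} = - (-1 + 480) = \left(-1\right) 479 = -479$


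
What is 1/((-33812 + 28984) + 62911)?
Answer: 1/58083 ≈ 1.7217e-5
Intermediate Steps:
1/((-33812 + 28984) + 62911) = 1/(-4828 + 62911) = 1/58083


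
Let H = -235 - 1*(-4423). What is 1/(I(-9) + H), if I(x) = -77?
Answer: 1/4111 ≈ 0.00024325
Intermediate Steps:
H = 4188 (H = -235 + 4423 = 4188)
1/(I(-9) + H) = 1/(-77 + 4188) = 1/4111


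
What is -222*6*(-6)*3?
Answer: 23976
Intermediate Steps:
-222*6*(-6)*3 = -(-7992)*3 = -222*(-108) = 23976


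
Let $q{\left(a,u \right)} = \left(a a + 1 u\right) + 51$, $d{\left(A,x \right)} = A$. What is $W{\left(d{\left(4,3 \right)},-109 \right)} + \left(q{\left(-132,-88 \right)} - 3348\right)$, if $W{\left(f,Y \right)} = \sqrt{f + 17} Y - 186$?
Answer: $13853 - 109 \sqrt{21} \approx 13354.0$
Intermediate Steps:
$q{\left(a,u \right)} = 51 + u + a^{2}$ ($q{\left(a,u \right)} = \left(a^{2} + u\right) + 51 = \left(u + a^{2}\right) + 51 = 51 + u + a^{2}$)
$W{\left(f,Y \right)} = -186 + Y \sqrt{17 + f}$ ($W{\left(f,Y \right)} = \sqrt{17 + f} Y - 186 = Y \sqrt{17 + f} - 186 = -186 + Y \sqrt{17 + f}$)
$W{\left(d{\left(4,3 \right)},-109 \right)} + \left(q{\left(-132,-88 \right)} - 3348\right) = \left(-186 - 109 \sqrt{17 + 4}\right) + \left(\left(51 - 88 + \left(-132\right)^{2}\right) - 3348\right) = \left(-186 - 109 \sqrt{21}\right) + \left(\left(51 - 88 + 17424\right) - 3348\right) = \left(-186 - 109 \sqrt{21}\right) + \left(17387 - 3348\right) = \left(-186 - 109 \sqrt{21}\right) + 14039 = 13853 - 109 \sqrt{21}$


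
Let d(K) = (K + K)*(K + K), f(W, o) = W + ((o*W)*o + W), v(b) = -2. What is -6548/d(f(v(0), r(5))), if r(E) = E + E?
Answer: -1637/41616 ≈ -0.039336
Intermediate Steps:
r(E) = 2*E
f(W, o) = 2*W + W*o² (f(W, o) = W + ((W*o)*o + W) = W + (W*o² + W) = W + (W + W*o²) = 2*W + W*o²)
d(K) = 4*K² (d(K) = (2*K)*(2*K) = 4*K²)
-6548/d(f(v(0), r(5))) = -6548*1/(16*(2 + (2*5)²)²) = -6548*1/(16*(2 + 10²)²) = -6548*1/(16*(2 + 100)²) = -6548/(4*(-2*102)²) = -6548/(4*(-204)²) = -6548/(4*41616) = -6548/166464 = -6548*1/166464 = -1637/41616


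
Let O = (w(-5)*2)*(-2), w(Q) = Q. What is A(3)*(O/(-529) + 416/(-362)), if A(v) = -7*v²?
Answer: 7160076/95749 ≈ 74.780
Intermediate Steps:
O = 20 (O = -5*2*(-2) = -10*(-2) = 20)
A(3)*(O/(-529) + 416/(-362)) = (-7*3²)*(20/(-529) + 416/(-362)) = (-7*9)*(20*(-1/529) + 416*(-1/362)) = -63*(-20/529 - 208/181) = -63*(-113652/95749) = 7160076/95749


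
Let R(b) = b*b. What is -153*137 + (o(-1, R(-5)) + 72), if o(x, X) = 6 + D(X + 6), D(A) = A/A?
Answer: -20882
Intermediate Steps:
D(A) = 1
R(b) = b²
o(x, X) = 7 (o(x, X) = 6 + 1 = 7)
-153*137 + (o(-1, R(-5)) + 72) = -153*137 + (7 + 72) = -20961 + 79 = -20882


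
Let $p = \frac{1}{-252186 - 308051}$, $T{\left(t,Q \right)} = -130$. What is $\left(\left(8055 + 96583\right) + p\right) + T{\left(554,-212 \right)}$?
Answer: $\frac{58549248395}{560237} \approx 1.0451 \cdot 10^{5}$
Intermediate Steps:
$p = - \frac{1}{560237}$ ($p = \frac{1}{-560237} = - \frac{1}{560237} \approx -1.785 \cdot 10^{-6}$)
$\left(\left(8055 + 96583\right) + p\right) + T{\left(554,-212 \right)} = \left(\left(8055 + 96583\right) - \frac{1}{560237}\right) - 130 = \left(104638 - \frac{1}{560237}\right) - 130 = \frac{58622079205}{560237} - 130 = \frac{58549248395}{560237}$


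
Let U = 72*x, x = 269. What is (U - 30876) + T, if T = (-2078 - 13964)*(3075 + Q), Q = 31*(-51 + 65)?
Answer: -56302886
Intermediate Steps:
U = 19368 (U = 72*269 = 19368)
Q = 434 (Q = 31*14 = 434)
T = -56291378 (T = (-2078 - 13964)*(3075 + 434) = -16042*3509 = -56291378)
(U - 30876) + T = (19368 - 30876) - 56291378 = -11508 - 56291378 = -56302886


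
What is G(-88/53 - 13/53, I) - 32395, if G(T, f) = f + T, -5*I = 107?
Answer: -8590851/265 ≈ -32418.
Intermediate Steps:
I = -107/5 (I = -⅕*107 = -107/5 ≈ -21.400)
G(T, f) = T + f
G(-88/53 - 13/53, I) - 32395 = ((-88/53 - 13/53) - 107/5) - 32395 = (-101/53 - 107/5) - 32395 = -6176/265 - 32395 = -8590851/265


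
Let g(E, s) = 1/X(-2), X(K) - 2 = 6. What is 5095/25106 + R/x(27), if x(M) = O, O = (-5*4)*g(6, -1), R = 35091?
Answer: -1761963817/125530 ≈ -14036.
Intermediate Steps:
X(K) = 8 (X(K) = 2 + 6 = 8)
g(E, s) = 1/8
O = -5/2 (O = -5*4*(1/8) = -20*1/8 = -5/2 ≈ -2.5000)
x(M) = -5/2
5095/25106 + R/x(27) = 5095/25106 + 35091/(-5/2) = 5095*(1/25106) + 35091*(-2/5) = 5095/25106 - 70182/5 = -1761963817/125530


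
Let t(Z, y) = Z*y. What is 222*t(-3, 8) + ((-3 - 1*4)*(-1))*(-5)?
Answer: -5363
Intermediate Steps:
222*t(-3, 8) + ((-3 - 1*4)*(-1))*(-5) = 222*(-3*8) + ((-3 - 1*4)*(-1))*(-5) = 222*(-24) + ((-3 - 4)*(-1))*(-5) = -5328 - 7*(-1)*(-5) = -5328 + 7*(-5) = -5328 - 35 = -5363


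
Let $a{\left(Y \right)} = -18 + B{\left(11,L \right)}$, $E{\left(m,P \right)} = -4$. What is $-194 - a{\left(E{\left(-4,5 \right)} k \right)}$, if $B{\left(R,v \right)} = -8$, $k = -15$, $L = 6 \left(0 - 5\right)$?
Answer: $-168$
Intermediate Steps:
$L = -30$ ($L = 6 \left(-5\right) = -30$)
$a{\left(Y \right)} = -26$ ($a{\left(Y \right)} = -18 - 8 = -26$)
$-194 - a{\left(E{\left(-4,5 \right)} k \right)} = -194 - -26 = -194 + 26 = -168$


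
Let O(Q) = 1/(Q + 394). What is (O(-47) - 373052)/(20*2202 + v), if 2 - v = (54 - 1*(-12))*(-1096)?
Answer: -129449043/40383166 ≈ -3.2055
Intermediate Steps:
O(Q) = 1/(394 + Q)
v = 72338 (v = 2 - (54 - 1*(-12))*(-1096) = 2 - (54 + 12)*(-1096) = 2 - 66*(-1096) = 2 - 1*(-72336) = 2 + 72336 = 72338)
(O(-47) - 373052)/(20*2202 + v) = (1/(394 - 47) - 373052)/(20*2202 + 72338) = (1/347 - 373052)/(44040 + 72338) = (1/347 - 373052)/116378 = -129449043/347*1/116378 = -129449043/40383166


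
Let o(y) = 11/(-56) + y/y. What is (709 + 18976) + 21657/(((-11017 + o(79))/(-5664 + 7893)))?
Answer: 9440500927/616907 ≈ 15303.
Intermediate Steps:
o(y) = 45/56 (o(y) = 11*(-1/56) + 1 = -11/56 + 1 = 45/56)
(709 + 18976) + 21657/(((-11017 + o(79))/(-5664 + 7893))) = (709 + 18976) + 21657/(((-11017 + 45/56)/(-5664 + 7893))) = 19685 + 21657/((-616907/56/2229)) = 19685 + 21657/((-616907/56*1/2229)) = 19685 + 21657/(-616907/124824) = 19685 + 21657*(-124824/616907) = 19685 - 2703313368/616907 = 9440500927/616907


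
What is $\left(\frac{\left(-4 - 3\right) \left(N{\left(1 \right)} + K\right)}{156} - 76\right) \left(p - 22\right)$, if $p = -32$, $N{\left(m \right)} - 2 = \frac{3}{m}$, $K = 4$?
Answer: $\frac{107271}{26} \approx 4125.8$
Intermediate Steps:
$N{\left(m \right)} = 2 + \frac{3}{m}$
$\left(\frac{\left(-4 - 3\right) \left(N{\left(1 \right)} + K\right)}{156} - 76\right) \left(p - 22\right) = \left(\frac{\left(-4 - 3\right) \left(\left(2 + \frac{3}{1}\right) + 4\right)}{156} - 76\right) \left(-32 - 22\right) = \left(- 7 \left(\left(2 + 3 \cdot 1\right) + 4\right) \frac{1}{156} - 76\right) \left(-54\right) = \left(- 7 \left(\left(2 + 3\right) + 4\right) \frac{1}{156} - 76\right) \left(-54\right) = \left(- 7 \left(5 + 4\right) \frac{1}{156} - 76\right) \left(-54\right) = \left(\left(-7\right) 9 \cdot \frac{1}{156} - 76\right) \left(-54\right) = \left(\left(-63\right) \frac{1}{156} - 76\right) \left(-54\right) = \left(- \frac{21}{52} - 76\right) \left(-54\right) = \left(- \frac{3973}{52}\right) \left(-54\right) = \frac{107271}{26}$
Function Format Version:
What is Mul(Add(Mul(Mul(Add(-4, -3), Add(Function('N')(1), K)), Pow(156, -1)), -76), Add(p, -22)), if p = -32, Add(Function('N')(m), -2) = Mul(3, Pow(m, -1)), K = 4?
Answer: Rational(107271, 26) ≈ 4125.8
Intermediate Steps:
Function('N')(m) = Add(2, Mul(3, Pow(m, -1)))
Mul(Add(Mul(Mul(Add(-4, -3), Add(Function('N')(1), K)), Pow(156, -1)), -76), Add(p, -22)) = Mul(Add(Mul(Mul(Add(-4, -3), Add(Add(2, Mul(3, Pow(1, -1))), 4)), Pow(156, -1)), -76), Add(-32, -22)) = Mul(Add(Mul(Mul(-7, Add(Add(2, Mul(3, 1)), 4)), Rational(1, 156)), -76), -54) = Mul(Add(Mul(Mul(-7, Add(Add(2, 3), 4)), Rational(1, 156)), -76), -54) = Mul(Add(Mul(Mul(-7, Add(5, 4)), Rational(1, 156)), -76), -54) = Mul(Add(Mul(Mul(-7, 9), Rational(1, 156)), -76), -54) = Mul(Add(Mul(-63, Rational(1, 156)), -76), -54) = Mul(Add(Rational(-21, 52), -76), -54) = Mul(Rational(-3973, 52), -54) = Rational(107271, 26)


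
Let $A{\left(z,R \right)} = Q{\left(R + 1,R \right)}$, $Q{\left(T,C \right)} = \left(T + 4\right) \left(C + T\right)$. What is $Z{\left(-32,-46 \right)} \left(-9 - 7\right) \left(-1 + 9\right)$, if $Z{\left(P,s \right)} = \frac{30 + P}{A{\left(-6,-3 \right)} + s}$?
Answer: $- \frac{32}{7} \approx -4.5714$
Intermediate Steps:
$Q{\left(T,C \right)} = \left(4 + T\right) \left(C + T\right)$
$A{\left(z,R \right)} = 4 + \left(1 + R\right)^{2} + 8 R + R \left(1 + R\right)$ ($A{\left(z,R \right)} = \left(R + 1\right)^{2} + 4 R + 4 \left(R + 1\right) + R \left(R + 1\right) = \left(1 + R\right)^{2} + 4 R + 4 \left(1 + R\right) + R \left(1 + R\right) = \left(1 + R\right)^{2} + 4 R + \left(4 + 4 R\right) + R \left(1 + R\right) = 4 + \left(1 + R\right)^{2} + 8 R + R \left(1 + R\right)$)
$Z{\left(P,s \right)} = \frac{30 + P}{-10 + s}$ ($Z{\left(P,s \right)} = \frac{30 + P}{\left(5 + 2 \left(-3\right)^{2} + 11 \left(-3\right)\right) + s} = \frac{30 + P}{\left(5 + 2 \cdot 9 - 33\right) + s} = \frac{30 + P}{\left(5 + 18 - 33\right) + s} = \frac{30 + P}{-10 + s}$)
$Z{\left(-32,-46 \right)} \left(-9 - 7\right) \left(-1 + 9\right) = \frac{30 - 32}{-10 - 46} \left(-9 - 7\right) \left(-1 + 9\right) = \frac{1}{-56} \left(-2\right) \left(\left(-16\right) 8\right) = \left(- \frac{1}{56}\right) \left(-2\right) \left(-128\right) = \frac{1}{28} \left(-128\right) = - \frac{32}{7}$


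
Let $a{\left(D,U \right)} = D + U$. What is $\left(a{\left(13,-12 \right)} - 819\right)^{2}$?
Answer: $669124$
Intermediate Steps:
$\left(a{\left(13,-12 \right)} - 819\right)^{2} = \left(\left(13 - 12\right) - 819\right)^{2} = \left(1 - 819\right)^{2} = \left(-818\right)^{2} = 669124$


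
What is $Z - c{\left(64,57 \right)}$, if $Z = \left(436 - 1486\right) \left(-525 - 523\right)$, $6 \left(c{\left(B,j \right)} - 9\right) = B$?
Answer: $\frac{3301141}{3} \approx 1.1004 \cdot 10^{6}$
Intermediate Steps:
$c{\left(B,j \right)} = 9 + \frac{B}{6}$
$Z = 1100400$ ($Z = \left(-1050\right) \left(-1048\right) = 1100400$)
$Z - c{\left(64,57 \right)} = 1100400 - \left(9 + \frac{1}{6} \cdot 64\right) = 1100400 - \left(9 + \frac{32}{3}\right) = 1100400 - \frac{59}{3} = \frac{3301141}{3}$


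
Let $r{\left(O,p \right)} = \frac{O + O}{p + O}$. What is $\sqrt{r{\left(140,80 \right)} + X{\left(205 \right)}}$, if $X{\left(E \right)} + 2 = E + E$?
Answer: $\frac{\sqrt{49522}}{11} \approx 20.23$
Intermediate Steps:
$X{\left(E \right)} = -2 + 2 E$ ($X{\left(E \right)} = -2 + \left(E + E\right) = -2 + 2 E$)
$r{\left(O,p \right)} = \frac{2 O}{O + p}$
$\sqrt{r{\left(140,80 \right)} + X{\left(205 \right)}} = \sqrt{2 \cdot 140 \frac{1}{140 + 80} + \left(-2 + 2 \cdot 205\right)} = \sqrt{2 \cdot 140 \cdot \frac{1}{220} + \left(-2 + 410\right)} = \sqrt{2 \cdot 140 \cdot \frac{1}{220} + 408} = \sqrt{\frac{14}{11} + 408} = \sqrt{\frac{4502}{11}} = \frac{\sqrt{49522}}{11}$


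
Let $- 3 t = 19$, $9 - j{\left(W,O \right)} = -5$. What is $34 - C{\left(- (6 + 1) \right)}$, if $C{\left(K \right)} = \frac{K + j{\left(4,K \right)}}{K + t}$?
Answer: $\frac{1381}{40} \approx 34.525$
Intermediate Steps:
$j{\left(W,O \right)} = 14$ ($j{\left(W,O \right)} = 9 - -5 = 9 + 5 = 14$)
$t = - \frac{19}{3}$ ($t = \left(- \frac{1}{3}\right) 19 = - \frac{19}{3} \approx -6.3333$)
$C{\left(K \right)} = \frac{14 + K}{- \frac{19}{3} + K}$ ($C{\left(K \right)} = \frac{K + 14}{K - \frac{19}{3}} = \frac{14 + K}{- \frac{19}{3} + K}$)
$34 - C{\left(- (6 + 1) \right)} = 34 - \frac{3 \left(14 - \left(6 + 1\right)\right)}{-19 + 3 \left(- (6 + 1)\right)} = 34 - \frac{3 \left(14 - 7\right)}{-19 + 3 \left(\left(-1\right) 7\right)} = 34 - \frac{3 \left(14 - 7\right)}{-19 + 3 \left(-7\right)} = 34 - 3 \frac{1}{-19 - 21} \cdot 7 = 34 - 3 \frac{1}{-40} \cdot 7 = 34 - 3 \left(- \frac{1}{40}\right) 7 = 34 - - \frac{21}{40} = 34 + \frac{21}{40} = \frac{1381}{40}$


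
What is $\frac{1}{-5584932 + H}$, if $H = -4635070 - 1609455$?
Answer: $- \frac{1}{11829457} \approx -8.4535 \cdot 10^{-8}$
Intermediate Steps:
$H = -6244525$ ($H = -4635070 - 1609455 = -6244525$)
$\frac{1}{-5584932 + H} = \frac{1}{-5584932 - 6244525} = \frac{1}{-11829457} = - \frac{1}{11829457}$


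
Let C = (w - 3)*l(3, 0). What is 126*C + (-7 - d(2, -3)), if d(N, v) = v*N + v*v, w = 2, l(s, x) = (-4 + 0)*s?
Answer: 1502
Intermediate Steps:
l(s, x) = -4*s
C = 12 (C = (2 - 3)*(-4*3) = -1*(-12) = 12)
d(N, v) = v² + N*v (d(N, v) = N*v + v² = v² + N*v)
126*C + (-7 - d(2, -3)) = 126*12 + (-7 - (-3)*(2 - 3)) = 1512 + (-7 - (-3)*(-1)) = 1512 + (-7 - 1*3) = 1512 + (-7 - 3) = 1512 - 10 = 1502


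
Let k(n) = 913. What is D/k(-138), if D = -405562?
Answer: -405562/913 ≈ -444.21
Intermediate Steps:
D/k(-138) = -405562/913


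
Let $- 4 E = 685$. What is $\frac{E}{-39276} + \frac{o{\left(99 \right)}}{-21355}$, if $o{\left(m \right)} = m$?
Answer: $- \frac{925121}{3354955920} \approx -0.00027575$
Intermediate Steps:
$E = - \frac{685}{4}$ ($E = \left(- \frac{1}{4}\right) 685 = - \frac{685}{4} \approx -171.25$)
$\frac{E}{-39276} + \frac{o{\left(99 \right)}}{-21355} = - \frac{685}{4 \left(-39276\right)} + \frac{99}{-21355} = \left(- \frac{685}{4}\right) \left(- \frac{1}{39276}\right) + 99 \left(- \frac{1}{21355}\right) = \frac{685}{157104} - \frac{99}{21355} = - \frac{925121}{3354955920}$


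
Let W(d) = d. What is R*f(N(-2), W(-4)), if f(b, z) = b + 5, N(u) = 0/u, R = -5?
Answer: -25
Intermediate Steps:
N(u) = 0
f(b, z) = 5 + b
R*f(N(-2), W(-4)) = -5*(5 + 0) = -5*5 = -25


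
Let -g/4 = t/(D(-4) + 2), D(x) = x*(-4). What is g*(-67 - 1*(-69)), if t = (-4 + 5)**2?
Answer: -4/9 ≈ -0.44444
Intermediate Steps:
t = 1 (t = 1**2 = 1)
D(x) = -4*x
g = -2/9 (g = -4/(-4*(-4) + 2) = -4/(16 + 2) = -4/18 = -4*1/18 = -2/9 ≈ -0.22222)
g*(-67 - 1*(-69)) = -2*(-67 - 1*(-69))/9 = -2*(-67 + 69)/9 = -2/9*2 = -4/9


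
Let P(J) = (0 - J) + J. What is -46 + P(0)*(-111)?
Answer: -46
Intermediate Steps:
P(J) = 0 (P(J) = -J + J = 0)
-46 + P(0)*(-111) = -46 + 0*(-111) = -46 + 0 = -46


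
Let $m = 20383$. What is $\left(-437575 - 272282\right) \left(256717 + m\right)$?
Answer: $-196701374700$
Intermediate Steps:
$\left(-437575 - 272282\right) \left(256717 + m\right) = \left(-437575 - 272282\right) \left(256717 + 20383\right) = \left(-709857\right) 277100 = -196701374700$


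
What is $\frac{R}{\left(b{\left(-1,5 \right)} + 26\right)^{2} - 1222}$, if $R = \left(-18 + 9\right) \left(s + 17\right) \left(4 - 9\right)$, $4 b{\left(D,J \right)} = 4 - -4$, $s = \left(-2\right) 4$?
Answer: $- \frac{135}{146} \approx -0.92466$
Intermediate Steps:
$s = -8$
$b{\left(D,J \right)} = 2$ ($b{\left(D,J \right)} = \frac{4 - -4}{4} = \frac{4 + 4}{4} = \frac{1}{4} \cdot 8 = 2$)
$R = 405$ ($R = \left(-18 + 9\right) \left(-8 + 17\right) \left(4 - 9\right) = - 9 \cdot 9 \left(-5\right) = \left(-9\right) \left(-45\right) = 405$)
$\frac{R}{\left(b{\left(-1,5 \right)} + 26\right)^{2} - 1222} = \frac{405}{\left(2 + 26\right)^{2} - 1222} = \frac{405}{28^{2} - 1222} = \frac{405}{784 - 1222} = \frac{405}{-438} = 405 \left(- \frac{1}{438}\right) = - \frac{135}{146}$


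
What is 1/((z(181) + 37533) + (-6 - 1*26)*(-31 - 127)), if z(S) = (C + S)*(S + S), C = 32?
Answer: 1/119695 ≈ 8.3546e-6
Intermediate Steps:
z(S) = 2*S*(32 + S) (z(S) = (32 + S)*(S + S) = (32 + S)*(2*S) = 2*S*(32 + S))
1/((z(181) + 37533) + (-6 - 1*26)*(-31 - 127)) = 1/((2*181*(32 + 181) + 37533) + (-6 - 1*26)*(-31 - 127)) = 1/((2*181*213 + 37533) + (-6 - 26)*(-158)) = 1/((77106 + 37533) - 32*(-158)) = 1/(114639 + 5056) = 1/119695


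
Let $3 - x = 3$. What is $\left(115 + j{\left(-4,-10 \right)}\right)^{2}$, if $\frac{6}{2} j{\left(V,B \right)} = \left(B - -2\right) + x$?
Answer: $\frac{113569}{9} \approx 12619.0$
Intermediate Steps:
$x = 0$ ($x = 3 - 3 = 0$)
$j{\left(V,B \right)} = \frac{2}{3} + \frac{B}{3}$ ($j{\left(V,B \right)} = \frac{\left(B - -2\right) + 0}{3} = \frac{\left(B + 2\right) + 0}{3} = \frac{\left(2 + B\right) + 0}{3} = \frac{2 + B}{3} = \frac{2}{3} + \frac{B}{3}$)
$\left(115 + j{\left(-4,-10 \right)}\right)^{2} = \left(115 + \left(\frac{2}{3} + \frac{1}{3} \left(-10\right)\right)\right)^{2} = \left(115 + \left(\frac{2}{3} - \frac{10}{3}\right)\right)^{2} = \left(115 - \frac{8}{3}\right)^{2} = \left(\frac{337}{3}\right)^{2} = \frac{113569}{9}$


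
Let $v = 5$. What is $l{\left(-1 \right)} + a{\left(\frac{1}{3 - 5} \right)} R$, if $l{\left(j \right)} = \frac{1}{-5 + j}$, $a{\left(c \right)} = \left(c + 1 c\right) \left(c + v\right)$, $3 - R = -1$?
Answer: $- \frac{109}{6} \approx -18.167$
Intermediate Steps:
$R = 4$ ($R = 3 - -1 = 3 + 1 = 4$)
$a{\left(c \right)} = 2 c \left(5 + c\right)$ ($a{\left(c \right)} = \left(c + 1 c\right) \left(c + 5\right) = \left(c + c\right) \left(5 + c\right) = 2 c \left(5 + c\right)$)
$l{\left(-1 \right)} + a{\left(\frac{1}{3 - 5} \right)} R = \frac{1}{-5 - 1} + \frac{2 \left(5 + \frac{1}{3 - 5}\right)}{3 - 5} \cdot 4 = \frac{1}{-6} + \frac{2 \left(5 + \frac{1}{-2}\right)}{-2} \cdot 4 = - \frac{1}{6} + 2 \left(- \frac{1}{2}\right) \left(5 - \frac{1}{2}\right) 4 = - \frac{1}{6} + 2 \left(- \frac{1}{2}\right) \frac{9}{2} \cdot 4 = - \frac{1}{6} - 18 = - \frac{109}{6}$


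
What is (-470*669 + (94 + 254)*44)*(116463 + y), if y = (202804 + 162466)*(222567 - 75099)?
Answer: -16112216252910114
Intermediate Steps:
y = 53865636360 (y = 365270*147468 = 53865636360)
(-470*669 + (94 + 254)*44)*(116463 + y) = (-470*669 + (94 + 254)*44)*(116463 + 53865636360) = (-314430 + 348*44)*53865752823 = (-314430 + 15312)*53865752823 = -299118*53865752823 = -16112216252910114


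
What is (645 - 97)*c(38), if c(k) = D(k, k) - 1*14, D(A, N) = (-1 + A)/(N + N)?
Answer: -140699/19 ≈ -7405.2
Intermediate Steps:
D(A, N) = (-1 + A)/(2*N) (D(A, N) = (-1 + A)/((2*N)) = (-1 + A)*(1/(2*N)) = (-1 + A)/(2*N))
c(k) = -14 + (-1 + k)/(2*k) (c(k) = (-1 + k)/(2*k) - 1*14 = (-1 + k)/(2*k) - 14 = -14 + (-1 + k)/(2*k))
(645 - 97)*c(38) = (645 - 97)*((½)*(-1 - 27*38)/38) = 548*((½)*(1/38)*(-1 - 1026)) = 548*((½)*(1/38)*(-1027)) = 548*(-1027/76) = -140699/19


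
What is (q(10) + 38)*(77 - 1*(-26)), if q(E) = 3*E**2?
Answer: 34814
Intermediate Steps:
(q(10) + 38)*(77 - 1*(-26)) = (3*10**2 + 38)*(77 - 1*(-26)) = (3*100 + 38)*(77 + 26) = (300 + 38)*103 = 338*103 = 34814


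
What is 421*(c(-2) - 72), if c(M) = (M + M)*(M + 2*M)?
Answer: -20208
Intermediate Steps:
c(M) = 6*M**2 (c(M) = (2*M)*(3*M) = 6*M**2)
421*(c(-2) - 72) = 421*(6*(-2)**2 - 72) = 421*(6*4 - 72) = 421*(24 - 72) = 421*(-48) = -20208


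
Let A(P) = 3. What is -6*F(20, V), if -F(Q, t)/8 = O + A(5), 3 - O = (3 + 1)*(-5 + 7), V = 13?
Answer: -96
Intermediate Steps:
O = -5 (O = 3 - (3 + 1)*(-5 + 7) = 3 - 4*2 = 3 - 1*8 = 3 - 8 = -5)
F(Q, t) = 16 (F(Q, t) = -8*(-5 + 3) = -8*(-2) = 16)
-6*F(20, V) = -6*16 = -96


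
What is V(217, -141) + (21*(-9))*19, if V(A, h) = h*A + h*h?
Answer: -14307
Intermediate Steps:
V(A, h) = h² + A*h (V(A, h) = A*h + h² = h² + A*h)
V(217, -141) + (21*(-9))*19 = -141*(217 - 141) + (21*(-9))*19 = -141*76 - 189*19 = -10716 - 3591 = -14307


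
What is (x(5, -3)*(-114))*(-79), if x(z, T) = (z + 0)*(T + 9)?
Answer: 270180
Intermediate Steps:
x(z, T) = z*(9 + T)
(x(5, -3)*(-114))*(-79) = ((5*(9 - 3))*(-114))*(-79) = ((5*6)*(-114))*(-79) = (30*(-114))*(-79) = -3420*(-79) = 270180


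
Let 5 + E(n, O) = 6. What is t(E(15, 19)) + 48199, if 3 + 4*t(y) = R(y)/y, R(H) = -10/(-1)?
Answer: 192803/4 ≈ 48201.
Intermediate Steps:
E(n, O) = 1 (E(n, O) = -5 + 6 = 1)
R(H) = 10 (R(H) = -10*(-1) = 10)
t(y) = -3/4 + 5/(2*y) (t(y) = -3/4 + (10/y)/4 = -3/4 + 5/(2*y))
t(E(15, 19)) + 48199 = (1/4)*(10 - 3*1)/1 + 48199 = (1/4)*1*(10 - 3) + 48199 = (1/4)*1*7 + 48199 = 7/4 + 48199 = 192803/4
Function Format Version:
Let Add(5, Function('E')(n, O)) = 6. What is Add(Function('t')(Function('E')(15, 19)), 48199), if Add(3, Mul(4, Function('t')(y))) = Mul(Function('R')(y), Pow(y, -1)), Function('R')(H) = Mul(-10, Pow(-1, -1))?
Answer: Rational(192803, 4) ≈ 48201.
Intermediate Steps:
Function('E')(n, O) = 1 (Function('E')(n, O) = Add(-5, 6) = 1)
Function('R')(H) = 10 (Function('R')(H) = Mul(-10, -1) = 10)
Function('t')(y) = Add(Rational(-3, 4), Mul(Rational(5, 2), Pow(y, -1))) (Function('t')(y) = Add(Rational(-3, 4), Mul(Rational(1, 4), Mul(10, Pow(y, -1)))) = Add(Rational(-3, 4), Mul(Rational(5, 2), Pow(y, -1))))
Add(Function('t')(Function('E')(15, 19)), 48199) = Add(Mul(Rational(1, 4), Pow(1, -1), Add(10, Mul(-3, 1))), 48199) = Add(Mul(Rational(1, 4), 1, Add(10, -3)), 48199) = Add(Mul(Rational(1, 4), 1, 7), 48199) = Add(Rational(7, 4), 48199) = Rational(192803, 4)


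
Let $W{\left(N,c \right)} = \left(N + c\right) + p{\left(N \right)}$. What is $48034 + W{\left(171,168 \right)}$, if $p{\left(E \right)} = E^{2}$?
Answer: $77614$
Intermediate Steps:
$W{\left(N,c \right)} = N + c + N^{2}$ ($W{\left(N,c \right)} = \left(N + c\right) + N^{2} = N + c + N^{2}$)
$48034 + W{\left(171,168 \right)} = 48034 + \left(171 + 168 + 171^{2}\right) = 48034 + \left(171 + 168 + 29241\right) = 48034 + 29580 = 77614$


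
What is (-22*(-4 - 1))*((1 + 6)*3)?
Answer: 2310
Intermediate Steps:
(-22*(-4 - 1))*((1 + 6)*3) = (-22*(-5))*(7*3) = 110*21 = 2310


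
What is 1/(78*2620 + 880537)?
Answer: 1/1084897 ≈ 9.2175e-7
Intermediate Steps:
1/(78*2620 + 880537) = 1/(204360 + 880537) = 1/1084897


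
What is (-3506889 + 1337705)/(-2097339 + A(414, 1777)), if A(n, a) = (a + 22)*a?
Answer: -542296/274871 ≈ -1.9729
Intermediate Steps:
A(n, a) = a*(22 + a) (A(n, a) = (22 + a)*a = a*(22 + a))
(-3506889 + 1337705)/(-2097339 + A(414, 1777)) = (-3506889 + 1337705)/(-2097339 + 1777*(22 + 1777)) = -2169184/(-2097339 + 1777*1799) = -2169184/(-2097339 + 3196823) = -2169184/1099484 = -2169184*1/1099484 = -542296/274871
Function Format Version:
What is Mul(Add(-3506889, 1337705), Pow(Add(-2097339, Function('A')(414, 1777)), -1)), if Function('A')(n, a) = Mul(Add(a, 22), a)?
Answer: Rational(-542296, 274871) ≈ -1.9729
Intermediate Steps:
Function('A')(n, a) = Mul(a, Add(22, a)) (Function('A')(n, a) = Mul(Add(22, a), a) = Mul(a, Add(22, a)))
Mul(Add(-3506889, 1337705), Pow(Add(-2097339, Function('A')(414, 1777)), -1)) = Mul(Add(-3506889, 1337705), Pow(Add(-2097339, Mul(1777, Add(22, 1777))), -1)) = Mul(-2169184, Pow(Add(-2097339, Mul(1777, 1799)), -1)) = Mul(-2169184, Pow(Add(-2097339, 3196823), -1)) = Mul(-2169184, Pow(1099484, -1)) = Mul(-2169184, Rational(1, 1099484)) = Rational(-542296, 274871)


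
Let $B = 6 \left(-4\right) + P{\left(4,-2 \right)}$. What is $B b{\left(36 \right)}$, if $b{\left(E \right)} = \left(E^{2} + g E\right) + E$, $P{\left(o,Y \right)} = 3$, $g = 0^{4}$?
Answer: $-27972$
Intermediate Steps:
$g = 0$
$b{\left(E \right)} = E + E^{2}$ ($b{\left(E \right)} = \left(E^{2} + 0 E\right) + E = \left(E^{2} + 0\right) + E = E^{2} + E = E + E^{2}$)
$B = -21$ ($B = 6 \left(-4\right) + 3 = -24 + 3 = -21$)
$B b{\left(36 \right)} = - 21 \cdot 36 \left(1 + 36\right) = - 21 \cdot 36 \cdot 37 = \left(-21\right) 1332 = -27972$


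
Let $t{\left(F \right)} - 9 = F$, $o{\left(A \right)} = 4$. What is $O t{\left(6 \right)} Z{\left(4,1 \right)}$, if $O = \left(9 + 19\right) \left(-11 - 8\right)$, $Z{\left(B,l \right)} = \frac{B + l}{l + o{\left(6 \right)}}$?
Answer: $-7980$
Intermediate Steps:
$t{\left(F \right)} = 9 + F$
$Z{\left(B,l \right)} = \frac{B + l}{4 + l}$ ($Z{\left(B,l \right)} = \frac{B + l}{l + 4} = \frac{B + l}{4 + l}$)
$O = -532$ ($O = 28 \left(-19\right) = -532$)
$O t{\left(6 \right)} Z{\left(4,1 \right)} = - 532 \left(9 + 6\right) \frac{4 + 1}{4 + 1} = \left(-532\right) 15 \cdot \frac{1}{5} \cdot 5 = - 7980 \cdot \frac{1}{5} \cdot 5 = \left(-7980\right) 1 = -7980$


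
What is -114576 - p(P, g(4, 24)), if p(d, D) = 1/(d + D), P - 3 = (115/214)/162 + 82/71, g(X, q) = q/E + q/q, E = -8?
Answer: -608672451972/5312369 ≈ -1.1458e+5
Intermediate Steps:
g(X, q) = 1 - q/8 (g(X, q) = q/(-8) + q/q = q*(-⅛) + 1 = -q/8 + 1 = 1 - q/8)
P = 10235225/2461428 (P = 3 + ((115/214)/162 + 82/71) = 3 + ((115*(1/214))*(1/162) + 82*(1/71)) = 3 + ((115/214)*(1/162) + 82/71) = 3 + (115/34668 + 82/71) = 3 + 2850941/2461428 = 10235225/2461428 ≈ 4.1582)
p(d, D) = 1/(D + d)
-114576 - p(P, g(4, 24)) = -114576 - 1/((1 - ⅛*24) + 10235225/2461428) = -114576 - 1/((1 - 3) + 10235225/2461428) = -114576 - 1/(-2 + 10235225/2461428) = -114576 - 1/5312369/2461428 = -114576 - 1*2461428/5312369 = -114576 - 2461428/5312369 = -608672451972/5312369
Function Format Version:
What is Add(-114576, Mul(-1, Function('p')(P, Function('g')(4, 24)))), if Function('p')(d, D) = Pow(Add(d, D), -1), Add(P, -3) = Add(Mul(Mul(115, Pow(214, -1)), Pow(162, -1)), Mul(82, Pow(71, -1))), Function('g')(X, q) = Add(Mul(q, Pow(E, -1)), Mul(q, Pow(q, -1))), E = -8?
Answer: Rational(-608672451972, 5312369) ≈ -1.1458e+5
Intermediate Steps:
Function('g')(X, q) = Add(1, Mul(Rational(-1, 8), q)) (Function('g')(X, q) = Add(Mul(q, Pow(-8, -1)), Mul(q, Pow(q, -1))) = Add(Mul(q, Rational(-1, 8)), 1) = Add(Mul(Rational(-1, 8), q), 1) = Add(1, Mul(Rational(-1, 8), q)))
P = Rational(10235225, 2461428) (P = Add(3, Add(Mul(Mul(115, Pow(214, -1)), Pow(162, -1)), Mul(82, Pow(71, -1)))) = Add(3, Add(Mul(Mul(115, Rational(1, 214)), Rational(1, 162)), Mul(82, Rational(1, 71)))) = Add(3, Add(Mul(Rational(115, 214), Rational(1, 162)), Rational(82, 71))) = Add(3, Add(Rational(115, 34668), Rational(82, 71))) = Add(3, Rational(2850941, 2461428)) = Rational(10235225, 2461428) ≈ 4.1582)
Function('p')(d, D) = Pow(Add(D, d), -1)
Add(-114576, Mul(-1, Function('p')(P, Function('g')(4, 24)))) = Add(-114576, Mul(-1, Pow(Add(Add(1, Mul(Rational(-1, 8), 24)), Rational(10235225, 2461428)), -1))) = Add(-114576, Mul(-1, Pow(Add(Add(1, -3), Rational(10235225, 2461428)), -1))) = Add(-114576, Mul(-1, Pow(Add(-2, Rational(10235225, 2461428)), -1))) = Add(-114576, Mul(-1, Pow(Rational(5312369, 2461428), -1))) = Add(-114576, Mul(-1, Rational(2461428, 5312369))) = Add(-114576, Rational(-2461428, 5312369)) = Rational(-608672451972, 5312369)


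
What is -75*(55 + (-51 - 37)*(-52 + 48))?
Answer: -30525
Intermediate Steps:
-75*(55 + (-51 - 37)*(-52 + 48)) = -75*(55 - 88*(-4)) = -75*(55 + 352) = -75*407 = -30525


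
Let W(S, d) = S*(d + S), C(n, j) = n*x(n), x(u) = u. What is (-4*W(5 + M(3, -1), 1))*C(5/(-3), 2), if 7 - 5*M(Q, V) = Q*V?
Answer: -5600/9 ≈ -622.22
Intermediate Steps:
C(n, j) = n² (C(n, j) = n*n = n²)
M(Q, V) = 7/5 - Q*V/5
W(S, d) = S*(S + d)
(-4*W(5 + M(3, -1), 1))*C(5/(-3), 2) = (-4*(5 + (7/5 - ⅕*3*(-1)))*((5 + (7/5 - ⅕*3*(-1))) + 1))*(5/(-3))² = (-4*(5 + (7/5 + ⅗))*((5 + (7/5 + ⅗)) + 1))*(5*(-⅓))² = (-4*(5 + 2)*((5 + 2) + 1))*(-5/3)² = -28*(7 + 1)*(25/9) = -28*8*(25/9) = -4*56*(25/9) = -224*25/9 = -5600/9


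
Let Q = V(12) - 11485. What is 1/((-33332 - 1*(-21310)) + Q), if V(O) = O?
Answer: -1/23495 ≈ -4.2562e-5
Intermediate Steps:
Q = -11473 (Q = 12 - 11485 = -11473)
1/((-33332 - 1*(-21310)) + Q) = 1/((-33332 - 1*(-21310)) - 11473) = 1/((-33332 + 21310) - 11473) = 1/(-12022 - 11473) = 1/(-23495) = -1/23495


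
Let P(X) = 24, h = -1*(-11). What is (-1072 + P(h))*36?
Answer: -37728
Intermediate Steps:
h = 11
(-1072 + P(h))*36 = (-1072 + 24)*36 = -1048*36 = -37728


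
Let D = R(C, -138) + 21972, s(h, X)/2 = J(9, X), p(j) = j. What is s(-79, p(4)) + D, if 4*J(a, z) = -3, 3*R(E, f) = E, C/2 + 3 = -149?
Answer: 131215/6 ≈ 21869.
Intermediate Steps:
C = -304 (C = -6 + 2*(-149) = -6 - 298 = -304)
R(E, f) = E/3
J(a, z) = -¾ (J(a, z) = (¼)*(-3) = -¾)
s(h, X) = -3/2 (s(h, X) = 2*(-¾) = -3/2)
D = 65612/3 (D = (⅓)*(-304) + 21972 = -304/3 + 21972 = 65612/3 ≈ 21871.)
s(-79, p(4)) + D = -3/2 + 65612/3 = 131215/6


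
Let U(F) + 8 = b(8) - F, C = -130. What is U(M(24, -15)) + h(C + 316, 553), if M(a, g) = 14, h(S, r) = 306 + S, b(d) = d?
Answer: 478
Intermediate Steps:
U(F) = -F (U(F) = -8 + (8 - F) = -F)
U(M(24, -15)) + h(C + 316, 553) = -1*14 + (306 + (-130 + 316)) = -14 + (306 + 186) = -14 + 492 = 478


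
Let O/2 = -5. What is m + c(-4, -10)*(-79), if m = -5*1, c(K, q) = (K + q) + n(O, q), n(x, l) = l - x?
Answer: 1101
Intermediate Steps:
O = -10 (O = 2*(-5) = -10)
c(K, q) = 10 + K + 2*q (c(K, q) = (K + q) + (q - 1*(-10)) = (K + q) + (q + 10) = (K + q) + (10 + q) = 10 + K + 2*q)
m = -5
m + c(-4, -10)*(-79) = -5 + (10 - 4 + 2*(-10))*(-79) = -5 + (10 - 4 - 20)*(-79) = -5 - 14*(-79) = -5 + 1106 = 1101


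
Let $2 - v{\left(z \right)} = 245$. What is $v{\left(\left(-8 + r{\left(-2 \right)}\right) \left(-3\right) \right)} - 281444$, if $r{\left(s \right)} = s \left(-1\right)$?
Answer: $-281687$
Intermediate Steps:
$r{\left(s \right)} = - s$
$v{\left(z \right)} = -243$ ($v{\left(z \right)} = 2 - 245 = -243$)
$v{\left(\left(-8 + r{\left(-2 \right)}\right) \left(-3\right) \right)} - 281444 = -243 - 281444 = -281687$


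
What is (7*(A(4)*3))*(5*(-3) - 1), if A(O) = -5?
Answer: 1680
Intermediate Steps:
(7*(A(4)*3))*(5*(-3) - 1) = (7*(-5*3))*(5*(-3) - 1) = (7*(-15))*(-15 - 1) = -105*(-16) = 1680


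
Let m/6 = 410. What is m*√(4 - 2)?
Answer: 2460*√2 ≈ 3479.0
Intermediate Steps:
m = 2460 (m = 6*410 = 2460)
m*√(4 - 2) = 2460*√(4 - 2) = 2460*√2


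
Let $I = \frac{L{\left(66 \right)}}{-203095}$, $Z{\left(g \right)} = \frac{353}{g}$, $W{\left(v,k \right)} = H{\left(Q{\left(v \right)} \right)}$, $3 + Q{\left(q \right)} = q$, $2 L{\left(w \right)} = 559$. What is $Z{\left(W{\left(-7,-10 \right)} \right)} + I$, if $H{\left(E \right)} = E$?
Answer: $- \frac{7169533}{203095} \approx -35.301$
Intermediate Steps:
$L{\left(w \right)} = \frac{559}{2}$ ($L{\left(w \right)} = \frac{1}{2} \cdot 559 = \frac{559}{2}$)
$Q{\left(q \right)} = -3 + q$
$W{\left(v,k \right)} = -3 + v$
$I = - \frac{559}{406190}$ ($I = \frac{559}{2 \left(-203095\right)} = \frac{559}{2} \left(- \frac{1}{203095}\right) = - \frac{559}{406190} \approx -0.0013762$)
$Z{\left(W{\left(-7,-10 \right)} \right)} + I = \frac{353}{-3 - 7} - \frac{559}{406190} = \frac{353}{-10} - \frac{559}{406190} = 353 \left(- \frac{1}{10}\right) - \frac{559}{406190} = - \frac{353}{10} - \frac{559}{406190} = - \frac{7169533}{203095}$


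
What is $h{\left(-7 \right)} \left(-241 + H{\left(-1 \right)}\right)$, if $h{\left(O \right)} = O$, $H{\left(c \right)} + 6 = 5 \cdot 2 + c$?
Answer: $1666$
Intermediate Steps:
$H{\left(c \right)} = 4 + c$ ($H{\left(c \right)} = -6 + \left(5 \cdot 2 + c\right) = -6 + \left(10 + c\right) = 4 + c$)
$h{\left(-7 \right)} \left(-241 + H{\left(-1 \right)}\right) = - 7 \left(-241 + \left(4 - 1\right)\right) = - 7 \left(-241 + 3\right) = \left(-7\right) \left(-238\right) = 1666$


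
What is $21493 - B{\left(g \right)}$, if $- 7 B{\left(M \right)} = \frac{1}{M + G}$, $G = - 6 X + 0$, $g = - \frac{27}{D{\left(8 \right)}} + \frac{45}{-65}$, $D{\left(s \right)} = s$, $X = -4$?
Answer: $\frac{311885027}{14511} \approx 21493.0$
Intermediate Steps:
$g = - \frac{423}{104}$ ($g = - \frac{27}{8} + \frac{45}{-65} = \left(-27\right) \frac{1}{8} + 45 \left(- \frac{1}{65}\right) = - \frac{27}{8} - \frac{9}{13} = - \frac{423}{104} \approx -4.0673$)
$G = 24$ ($G = \left(-6\right) \left(-4\right) + 0 = 24 + 0 = 24$)
$B{\left(M \right)} = - \frac{1}{7 \left(24 + M\right)}$ ($B{\left(M \right)} = - \frac{1}{7 \left(M + 24\right)} = - \frac{1}{7 \left(24 + M\right)}$)
$21493 - B{\left(g \right)} = 21493 - - \frac{1}{168 + 7 \left(- \frac{423}{104}\right)} = 21493 - - \frac{1}{168 - \frac{2961}{104}} = 21493 - - \frac{1}{\frac{14511}{104}} = 21493 - \left(-1\right) \frac{104}{14511} = 21493 - - \frac{104}{14511} = 21493 + \frac{104}{14511} = \frac{311885027}{14511}$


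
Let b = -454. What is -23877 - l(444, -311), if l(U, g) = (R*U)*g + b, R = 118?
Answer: 16270489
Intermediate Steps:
l(U, g) = -454 + 118*U*g (l(U, g) = (118*U)*g - 454 = 118*U*g - 454 = -454 + 118*U*g)
-23877 - l(444, -311) = -23877 - (-454 + 118*444*(-311)) = -23877 - (-454 - 16293912) = -23877 - 1*(-16294366) = -23877 + 16294366 = 16270489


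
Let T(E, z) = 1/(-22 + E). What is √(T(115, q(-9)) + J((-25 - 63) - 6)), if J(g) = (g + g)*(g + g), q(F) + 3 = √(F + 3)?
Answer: √305690349/93 ≈ 188.00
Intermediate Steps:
q(F) = -3 + √(3 + F) (q(F) = -3 + √(F + 3) = -3 + √(3 + F))
J(g) = 4*g² (J(g) = (2*g)*(2*g) = 4*g²)
√(T(115, q(-9)) + J((-25 - 63) - 6)) = √(1/(-22 + 115) + 4*((-25 - 63) - 6)²) = √(1/93 + 4*(-88 - 6)²) = √(1/93 + 4*(-94)²) = √(1/93 + 4*8836) = √(1/93 + 35344) = √(3286993/93) = √305690349/93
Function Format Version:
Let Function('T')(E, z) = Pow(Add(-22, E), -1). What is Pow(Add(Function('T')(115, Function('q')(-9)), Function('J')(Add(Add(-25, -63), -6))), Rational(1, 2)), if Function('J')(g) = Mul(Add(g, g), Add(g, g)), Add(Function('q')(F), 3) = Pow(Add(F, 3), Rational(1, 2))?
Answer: Mul(Rational(1, 93), Pow(305690349, Rational(1, 2))) ≈ 188.00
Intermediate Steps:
Function('q')(F) = Add(-3, Pow(Add(3, F), Rational(1, 2))) (Function('q')(F) = Add(-3, Pow(Add(F, 3), Rational(1, 2))) = Add(-3, Pow(Add(3, F), Rational(1, 2))))
Function('J')(g) = Mul(4, Pow(g, 2)) (Function('J')(g) = Mul(Mul(2, g), Mul(2, g)) = Mul(4, Pow(g, 2)))
Pow(Add(Function('T')(115, Function('q')(-9)), Function('J')(Add(Add(-25, -63), -6))), Rational(1, 2)) = Pow(Add(Pow(Add(-22, 115), -1), Mul(4, Pow(Add(Add(-25, -63), -6), 2))), Rational(1, 2)) = Pow(Add(Pow(93, -1), Mul(4, Pow(Add(-88, -6), 2))), Rational(1, 2)) = Pow(Add(Rational(1, 93), Mul(4, Pow(-94, 2))), Rational(1, 2)) = Pow(Add(Rational(1, 93), Mul(4, 8836)), Rational(1, 2)) = Pow(Add(Rational(1, 93), 35344), Rational(1, 2)) = Pow(Rational(3286993, 93), Rational(1, 2)) = Mul(Rational(1, 93), Pow(305690349, Rational(1, 2)))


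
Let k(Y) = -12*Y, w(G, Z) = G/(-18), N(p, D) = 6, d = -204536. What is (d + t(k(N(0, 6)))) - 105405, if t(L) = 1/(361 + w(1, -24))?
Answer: -2013686659/6497 ≈ -3.0994e+5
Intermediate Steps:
w(G, Z) = -G/18 (w(G, Z) = G*(-1/18) = -G/18)
t(L) = 18/6497 (t(L) = 1/(361 - 1/18*1) = 1/(361 - 1/18) = 1/(6497/18) = 18/6497)
(d + t(k(N(0, 6)))) - 105405 = (-204536 + 18/6497) - 105405 = -1328870374/6497 - 105405 = -2013686659/6497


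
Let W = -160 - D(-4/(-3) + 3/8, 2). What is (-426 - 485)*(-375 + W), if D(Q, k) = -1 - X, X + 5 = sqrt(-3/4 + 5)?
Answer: 491029 - 911*sqrt(17)/2 ≈ 4.8915e+5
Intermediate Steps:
X = -5 + sqrt(17)/2 (X = -5 + sqrt(-3/4 + 5) = -5 + sqrt(17/4) = -5 + sqrt(17)/2 ≈ -2.9384)
D(Q, k) = 4 - sqrt(17)/2 (D(Q, k) = -1 - (-5 + sqrt(17)/2) = -1 + (5 - sqrt(17)/2) = 4 - sqrt(17)/2)
W = -164 + sqrt(17)/2 (W = -160 - (4 - sqrt(17)/2) = -160 + (-4 + sqrt(17)/2) = -164 + sqrt(17)/2 ≈ -161.94)
(-426 - 485)*(-375 + W) = (-426 - 485)*(-375 + (-164 + sqrt(17)/2)) = -911*(-539 + sqrt(17)/2) = 491029 - 911*sqrt(17)/2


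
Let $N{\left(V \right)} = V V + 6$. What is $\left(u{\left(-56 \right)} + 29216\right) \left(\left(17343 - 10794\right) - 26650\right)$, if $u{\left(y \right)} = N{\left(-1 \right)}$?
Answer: $-587411523$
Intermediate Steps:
$N{\left(V \right)} = 6 + V^{2}$ ($N{\left(V \right)} = V^{2} + 6 = 6 + V^{2}$)
$u{\left(y \right)} = 7$ ($u{\left(y \right)} = 6 + \left(-1\right)^{2} = 6 + 1 = 7$)
$\left(u{\left(-56 \right)} + 29216\right) \left(\left(17343 - 10794\right) - 26650\right) = \left(7 + 29216\right) \left(\left(17343 - 10794\right) - 26650\right) = 29223 \left(\left(17343 - 10794\right) - 26650\right) = 29223 \left(6549 - 26650\right) = 29223 \left(-20101\right) = -587411523$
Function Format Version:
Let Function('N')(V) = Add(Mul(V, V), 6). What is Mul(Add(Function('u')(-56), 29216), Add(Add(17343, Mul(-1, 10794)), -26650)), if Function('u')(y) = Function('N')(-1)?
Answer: -587411523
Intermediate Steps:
Function('N')(V) = Add(6, Pow(V, 2)) (Function('N')(V) = Add(Pow(V, 2), 6) = Add(6, Pow(V, 2)))
Function('u')(y) = 7 (Function('u')(y) = Add(6, Pow(-1, 2)) = Add(6, 1) = 7)
Mul(Add(Function('u')(-56), 29216), Add(Add(17343, Mul(-1, 10794)), -26650)) = Mul(Add(7, 29216), Add(Add(17343, Mul(-1, 10794)), -26650)) = Mul(29223, Add(Add(17343, -10794), -26650)) = Mul(29223, Add(6549, -26650)) = Mul(29223, -20101) = -587411523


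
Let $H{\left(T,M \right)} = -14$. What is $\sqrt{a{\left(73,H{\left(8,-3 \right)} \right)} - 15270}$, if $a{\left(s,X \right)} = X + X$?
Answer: $i \sqrt{15298} \approx 123.69 i$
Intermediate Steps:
$a{\left(s,X \right)} = 2 X$
$\sqrt{a{\left(73,H{\left(8,-3 \right)} \right)} - 15270} = \sqrt{2 \left(-14\right) - 15270} = \sqrt{-28 - 15270} = \sqrt{-15298} = i \sqrt{15298}$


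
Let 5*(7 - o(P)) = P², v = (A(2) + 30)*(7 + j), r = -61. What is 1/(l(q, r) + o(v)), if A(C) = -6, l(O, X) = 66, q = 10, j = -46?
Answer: -5/875731 ≈ -5.7095e-6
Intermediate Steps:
v = -936 (v = (-6 + 30)*(7 - 46) = 24*(-39) = -936)
o(P) = 7 - P²/5
1/(l(q, r) + o(v)) = 1/(66 + (7 - ⅕*(-936)²)) = 1/(66 + (7 - ⅕*876096)) = 1/(66 + (7 - 876096/5)) = 1/(66 - 876061/5) = 1/(-875731/5) = -5/875731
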